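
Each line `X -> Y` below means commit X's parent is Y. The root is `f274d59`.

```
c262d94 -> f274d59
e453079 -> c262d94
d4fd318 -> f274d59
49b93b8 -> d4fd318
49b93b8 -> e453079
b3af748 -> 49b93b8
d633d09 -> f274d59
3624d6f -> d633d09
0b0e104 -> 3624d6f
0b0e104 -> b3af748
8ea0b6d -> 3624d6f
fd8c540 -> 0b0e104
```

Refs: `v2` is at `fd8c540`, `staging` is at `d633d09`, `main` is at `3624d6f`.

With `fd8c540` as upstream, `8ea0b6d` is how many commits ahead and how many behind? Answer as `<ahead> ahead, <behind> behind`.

1 ahead, 7 behind

Reachable from 8ea0b6d: {3624d6f, 8ea0b6d, d633d09, f274d59}.
Reachable from fd8c540: {0b0e104, 3624d6f, 49b93b8, b3af748, c262d94, d4fd318, d633d09, e453079, f274d59, fd8c540}.
Only in 8ea0b6d's history (ahead): {8ea0b6d} — 1.
Only in fd8c540's history (behind): {0b0e104, 49b93b8, b3af748, c262d94, d4fd318, e453079, fd8c540} — 7.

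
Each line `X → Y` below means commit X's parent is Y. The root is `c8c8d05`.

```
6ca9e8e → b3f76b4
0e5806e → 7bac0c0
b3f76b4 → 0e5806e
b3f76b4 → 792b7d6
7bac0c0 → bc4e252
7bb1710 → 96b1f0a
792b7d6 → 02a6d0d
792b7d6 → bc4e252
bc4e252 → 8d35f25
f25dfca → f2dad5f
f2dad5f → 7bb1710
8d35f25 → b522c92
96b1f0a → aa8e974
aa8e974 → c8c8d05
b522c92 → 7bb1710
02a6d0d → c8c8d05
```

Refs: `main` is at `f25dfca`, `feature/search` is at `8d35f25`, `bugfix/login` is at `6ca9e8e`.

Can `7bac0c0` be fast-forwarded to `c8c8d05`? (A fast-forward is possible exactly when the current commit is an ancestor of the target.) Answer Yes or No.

A fast-forward from 7bac0c0 to c8c8d05 is possible iff 7bac0c0 is an ancestor of c8c8d05.
Ancestors of c8c8d05: {c8c8d05}.
7bac0c0 is not among them, so fast-forward is not possible.

No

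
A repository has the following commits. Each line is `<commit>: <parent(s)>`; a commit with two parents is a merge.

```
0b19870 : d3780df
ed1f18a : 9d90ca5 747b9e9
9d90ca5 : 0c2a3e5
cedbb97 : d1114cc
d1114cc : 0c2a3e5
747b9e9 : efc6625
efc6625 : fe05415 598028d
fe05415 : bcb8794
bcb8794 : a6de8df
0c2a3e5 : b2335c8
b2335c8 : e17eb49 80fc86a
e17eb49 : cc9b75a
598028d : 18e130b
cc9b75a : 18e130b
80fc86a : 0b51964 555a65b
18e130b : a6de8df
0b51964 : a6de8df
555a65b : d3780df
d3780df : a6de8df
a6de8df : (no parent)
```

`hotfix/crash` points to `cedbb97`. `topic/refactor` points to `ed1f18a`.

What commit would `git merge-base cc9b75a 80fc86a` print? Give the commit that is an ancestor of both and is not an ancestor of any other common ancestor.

a6de8df

Ancestors of cc9b75a: {18e130b, a6de8df, cc9b75a}.
Ancestors of 80fc86a: {0b51964, 555a65b, 80fc86a, a6de8df, d3780df}.
Common ancestors: {a6de8df}.
The only common ancestor is a6de8df, so it is the merge base.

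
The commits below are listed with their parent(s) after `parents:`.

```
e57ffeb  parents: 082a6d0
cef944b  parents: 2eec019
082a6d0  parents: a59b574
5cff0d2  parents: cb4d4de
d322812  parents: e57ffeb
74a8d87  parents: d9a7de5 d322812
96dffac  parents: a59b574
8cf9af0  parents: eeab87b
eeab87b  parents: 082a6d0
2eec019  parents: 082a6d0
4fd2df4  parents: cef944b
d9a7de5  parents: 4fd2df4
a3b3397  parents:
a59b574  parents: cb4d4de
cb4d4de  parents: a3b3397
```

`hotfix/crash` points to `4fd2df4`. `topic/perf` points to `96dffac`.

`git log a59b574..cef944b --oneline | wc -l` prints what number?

Reachable from cef944b: {082a6d0, 2eec019, a3b3397, a59b574, cb4d4de, cef944b}.
Reachable from a59b574: {a3b3397, a59b574, cb4d4de}.
In cef944b's history but not a59b574's: {082a6d0, 2eec019, cef944b} — 3 commits.

3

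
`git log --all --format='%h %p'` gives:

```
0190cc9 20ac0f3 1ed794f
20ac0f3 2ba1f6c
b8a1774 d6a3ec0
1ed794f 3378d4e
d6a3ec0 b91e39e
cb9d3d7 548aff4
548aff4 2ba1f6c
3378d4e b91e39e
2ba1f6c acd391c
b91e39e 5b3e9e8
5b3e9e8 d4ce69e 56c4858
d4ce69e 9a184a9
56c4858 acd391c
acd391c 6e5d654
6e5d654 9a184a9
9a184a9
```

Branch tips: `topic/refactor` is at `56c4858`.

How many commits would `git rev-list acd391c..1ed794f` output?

Reachable from 1ed794f: {1ed794f, 3378d4e, 56c4858, 5b3e9e8, 6e5d654, 9a184a9, acd391c, b91e39e, d4ce69e}.
Reachable from acd391c: {6e5d654, 9a184a9, acd391c}.
In 1ed794f's history but not acd391c's: {1ed794f, 3378d4e, 56c4858, 5b3e9e8, b91e39e, d4ce69e} — 6 commits.

6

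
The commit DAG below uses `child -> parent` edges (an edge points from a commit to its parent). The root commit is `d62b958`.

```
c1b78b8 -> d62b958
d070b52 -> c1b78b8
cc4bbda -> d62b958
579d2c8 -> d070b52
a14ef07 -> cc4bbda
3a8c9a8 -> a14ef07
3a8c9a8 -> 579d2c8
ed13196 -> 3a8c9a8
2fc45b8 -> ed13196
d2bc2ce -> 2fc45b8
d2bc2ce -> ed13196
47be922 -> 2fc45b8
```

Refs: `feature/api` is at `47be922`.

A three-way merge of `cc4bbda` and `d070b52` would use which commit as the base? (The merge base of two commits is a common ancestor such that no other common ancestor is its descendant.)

d62b958

Ancestors of cc4bbda: {cc4bbda, d62b958}.
Ancestors of d070b52: {c1b78b8, d070b52, d62b958}.
Common ancestors: {d62b958}.
The only common ancestor is d62b958, so it is the merge base.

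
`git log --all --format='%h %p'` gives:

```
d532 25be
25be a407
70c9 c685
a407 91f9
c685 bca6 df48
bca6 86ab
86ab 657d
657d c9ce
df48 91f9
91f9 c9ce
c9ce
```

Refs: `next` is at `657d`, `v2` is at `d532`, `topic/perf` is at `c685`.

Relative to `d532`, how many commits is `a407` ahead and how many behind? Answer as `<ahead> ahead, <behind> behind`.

Reachable from a407: {91f9, a407, c9ce}.
Reachable from d532: {25be, 91f9, a407, c9ce, d532}.
Only in a407's history (ahead): {} — 0.
Only in d532's history (behind): {25be, d532} — 2.

0 ahead, 2 behind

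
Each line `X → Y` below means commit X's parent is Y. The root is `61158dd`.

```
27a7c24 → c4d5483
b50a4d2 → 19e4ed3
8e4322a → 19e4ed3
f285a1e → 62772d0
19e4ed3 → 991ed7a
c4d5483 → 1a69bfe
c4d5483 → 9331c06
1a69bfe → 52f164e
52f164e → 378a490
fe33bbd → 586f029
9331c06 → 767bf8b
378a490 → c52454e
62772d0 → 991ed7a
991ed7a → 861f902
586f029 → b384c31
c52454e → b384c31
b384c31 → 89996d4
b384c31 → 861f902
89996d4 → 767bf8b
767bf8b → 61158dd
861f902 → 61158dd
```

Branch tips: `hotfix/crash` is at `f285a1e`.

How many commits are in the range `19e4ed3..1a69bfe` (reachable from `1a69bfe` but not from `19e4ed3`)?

7

Reachable from 1a69bfe: {1a69bfe, 378a490, 52f164e, 61158dd, 767bf8b, 861f902, 89996d4, b384c31, c52454e}.
Reachable from 19e4ed3: {19e4ed3, 61158dd, 861f902, 991ed7a}.
In 1a69bfe's history but not 19e4ed3's: {1a69bfe, 378a490, 52f164e, 767bf8b, 89996d4, b384c31, c52454e} — 7 commits.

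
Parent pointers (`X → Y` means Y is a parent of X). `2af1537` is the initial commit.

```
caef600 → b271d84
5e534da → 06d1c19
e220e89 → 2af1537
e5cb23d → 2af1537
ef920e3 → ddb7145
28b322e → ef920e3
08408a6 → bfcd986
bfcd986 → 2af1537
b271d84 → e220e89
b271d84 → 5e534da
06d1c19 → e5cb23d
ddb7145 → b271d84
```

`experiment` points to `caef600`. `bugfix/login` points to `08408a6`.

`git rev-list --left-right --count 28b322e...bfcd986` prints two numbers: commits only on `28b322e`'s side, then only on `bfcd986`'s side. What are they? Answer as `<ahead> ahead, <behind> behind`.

Reachable from 28b322e: {06d1c19, 28b322e, 2af1537, 5e534da, b271d84, ddb7145, e220e89, e5cb23d, ef920e3}.
Reachable from bfcd986: {2af1537, bfcd986}.
Only in 28b322e's history (ahead): {06d1c19, 28b322e, 5e534da, b271d84, ddb7145, e220e89, e5cb23d, ef920e3} — 8.
Only in bfcd986's history (behind): {bfcd986} — 1.

8 ahead, 1 behind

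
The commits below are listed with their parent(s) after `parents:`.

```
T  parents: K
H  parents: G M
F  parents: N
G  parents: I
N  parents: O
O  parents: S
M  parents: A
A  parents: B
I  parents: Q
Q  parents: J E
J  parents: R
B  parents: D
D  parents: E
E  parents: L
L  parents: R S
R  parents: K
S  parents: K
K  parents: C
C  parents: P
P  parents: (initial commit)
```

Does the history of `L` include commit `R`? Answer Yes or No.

Yes

Ancestors of L (commits reachable by following parents): {C, K, L, P, R, S}.
R is in that set, so it is an ancestor of L.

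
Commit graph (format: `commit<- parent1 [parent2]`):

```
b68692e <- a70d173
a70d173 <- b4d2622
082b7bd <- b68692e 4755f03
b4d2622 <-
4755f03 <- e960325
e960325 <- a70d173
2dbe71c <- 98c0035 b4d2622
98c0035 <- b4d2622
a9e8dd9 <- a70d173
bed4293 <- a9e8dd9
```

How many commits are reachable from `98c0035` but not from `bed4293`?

Reachable from 98c0035: {98c0035, b4d2622}.
Reachable from bed4293: {a70d173, a9e8dd9, b4d2622, bed4293}.
In 98c0035's history but not bed4293's: {98c0035} — 1 commit.

1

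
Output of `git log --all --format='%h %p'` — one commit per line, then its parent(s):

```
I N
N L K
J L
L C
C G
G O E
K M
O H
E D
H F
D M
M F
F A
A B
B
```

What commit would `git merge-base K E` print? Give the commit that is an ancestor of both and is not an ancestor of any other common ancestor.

M

Ancestors of K: {A, B, F, K, M}.
Ancestors of E: {A, B, D, E, F, M}.
Common ancestors: {A, B, F, M}.
Among these, M is not an ancestor of any other common ancestor — it is the merge base.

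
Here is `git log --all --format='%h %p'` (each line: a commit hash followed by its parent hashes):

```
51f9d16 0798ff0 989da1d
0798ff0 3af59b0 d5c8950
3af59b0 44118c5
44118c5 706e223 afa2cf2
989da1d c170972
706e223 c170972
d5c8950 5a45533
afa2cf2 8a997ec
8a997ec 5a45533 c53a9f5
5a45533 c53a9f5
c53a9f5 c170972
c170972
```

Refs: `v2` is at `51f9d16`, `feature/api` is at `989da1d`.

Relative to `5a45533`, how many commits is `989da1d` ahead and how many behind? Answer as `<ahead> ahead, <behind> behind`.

Reachable from 989da1d: {989da1d, c170972}.
Reachable from 5a45533: {5a45533, c170972, c53a9f5}.
Only in 989da1d's history (ahead): {989da1d} — 1.
Only in 5a45533's history (behind): {5a45533, c53a9f5} — 2.

1 ahead, 2 behind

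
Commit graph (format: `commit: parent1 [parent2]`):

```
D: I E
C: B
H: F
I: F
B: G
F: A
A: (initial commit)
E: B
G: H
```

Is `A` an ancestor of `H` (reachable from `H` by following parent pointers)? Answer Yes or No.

Ancestors of H (commits reachable by following parents): {A, F, H}.
A is in that set, so it is an ancestor of H.

Yes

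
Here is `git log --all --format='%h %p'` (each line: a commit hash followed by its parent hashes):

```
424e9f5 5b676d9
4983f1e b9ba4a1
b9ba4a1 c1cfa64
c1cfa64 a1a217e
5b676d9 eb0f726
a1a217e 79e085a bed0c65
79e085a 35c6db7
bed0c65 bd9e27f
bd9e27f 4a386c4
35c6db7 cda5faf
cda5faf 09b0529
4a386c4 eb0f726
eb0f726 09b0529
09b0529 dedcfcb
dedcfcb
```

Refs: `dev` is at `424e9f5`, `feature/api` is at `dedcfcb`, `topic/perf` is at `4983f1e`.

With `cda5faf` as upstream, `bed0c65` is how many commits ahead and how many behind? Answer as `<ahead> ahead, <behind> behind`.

4 ahead, 1 behind

Reachable from bed0c65: {09b0529, 4a386c4, bd9e27f, bed0c65, dedcfcb, eb0f726}.
Reachable from cda5faf: {09b0529, cda5faf, dedcfcb}.
Only in bed0c65's history (ahead): {4a386c4, bd9e27f, bed0c65, eb0f726} — 4.
Only in cda5faf's history (behind): {cda5faf} — 1.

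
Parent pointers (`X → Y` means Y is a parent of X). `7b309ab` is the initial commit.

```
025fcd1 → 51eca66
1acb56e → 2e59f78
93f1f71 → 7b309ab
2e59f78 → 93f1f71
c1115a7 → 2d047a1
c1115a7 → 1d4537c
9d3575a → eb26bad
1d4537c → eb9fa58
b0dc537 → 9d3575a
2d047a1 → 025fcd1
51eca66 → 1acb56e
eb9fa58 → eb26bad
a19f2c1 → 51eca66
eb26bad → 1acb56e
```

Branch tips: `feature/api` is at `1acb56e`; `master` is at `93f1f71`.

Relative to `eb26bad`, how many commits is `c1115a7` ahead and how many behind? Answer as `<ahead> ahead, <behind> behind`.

Reachable from c1115a7: {025fcd1, 1acb56e, 1d4537c, 2d047a1, 2e59f78, 51eca66, 7b309ab, 93f1f71, c1115a7, eb26bad, eb9fa58}.
Reachable from eb26bad: {1acb56e, 2e59f78, 7b309ab, 93f1f71, eb26bad}.
Only in c1115a7's history (ahead): {025fcd1, 1d4537c, 2d047a1, 51eca66, c1115a7, eb9fa58} — 6.
Only in eb26bad's history (behind): {} — 0.

6 ahead, 0 behind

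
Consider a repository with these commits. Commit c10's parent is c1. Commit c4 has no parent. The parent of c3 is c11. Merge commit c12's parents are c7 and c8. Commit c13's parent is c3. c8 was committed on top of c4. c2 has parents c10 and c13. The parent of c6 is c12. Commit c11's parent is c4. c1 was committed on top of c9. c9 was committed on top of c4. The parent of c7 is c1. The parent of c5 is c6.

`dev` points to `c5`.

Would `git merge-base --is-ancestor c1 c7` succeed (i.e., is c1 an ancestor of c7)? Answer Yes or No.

Ancestors of c7 (commits reachable by following parents): {c1, c4, c7, c9}.
c1 is in that set, so it is an ancestor of c7.

Yes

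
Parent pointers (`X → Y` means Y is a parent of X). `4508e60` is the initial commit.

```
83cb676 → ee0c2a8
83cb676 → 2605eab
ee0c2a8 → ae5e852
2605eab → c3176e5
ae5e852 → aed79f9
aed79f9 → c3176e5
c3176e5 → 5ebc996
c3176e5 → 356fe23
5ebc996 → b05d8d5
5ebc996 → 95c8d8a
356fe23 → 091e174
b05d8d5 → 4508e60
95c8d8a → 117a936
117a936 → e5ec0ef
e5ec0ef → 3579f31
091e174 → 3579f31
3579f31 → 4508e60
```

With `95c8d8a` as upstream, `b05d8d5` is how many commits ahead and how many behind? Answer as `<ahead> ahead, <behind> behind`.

1 ahead, 4 behind

Reachable from b05d8d5: {4508e60, b05d8d5}.
Reachable from 95c8d8a: {117a936, 3579f31, 4508e60, 95c8d8a, e5ec0ef}.
Only in b05d8d5's history (ahead): {b05d8d5} — 1.
Only in 95c8d8a's history (behind): {117a936, 3579f31, 95c8d8a, e5ec0ef} — 4.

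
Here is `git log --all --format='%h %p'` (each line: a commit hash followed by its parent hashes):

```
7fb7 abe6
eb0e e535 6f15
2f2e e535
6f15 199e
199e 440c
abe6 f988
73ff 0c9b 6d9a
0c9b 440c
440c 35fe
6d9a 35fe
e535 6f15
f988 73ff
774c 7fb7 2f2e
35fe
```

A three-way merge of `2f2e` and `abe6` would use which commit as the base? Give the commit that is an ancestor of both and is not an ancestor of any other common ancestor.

Ancestors of 2f2e: {199e, 2f2e, 35fe, 440c, 6f15, e535}.
Ancestors of abe6: {0c9b, 35fe, 440c, 6d9a, 73ff, abe6, f988}.
Common ancestors: {35fe, 440c}.
Among these, 440c is not an ancestor of any other common ancestor — it is the merge base.

440c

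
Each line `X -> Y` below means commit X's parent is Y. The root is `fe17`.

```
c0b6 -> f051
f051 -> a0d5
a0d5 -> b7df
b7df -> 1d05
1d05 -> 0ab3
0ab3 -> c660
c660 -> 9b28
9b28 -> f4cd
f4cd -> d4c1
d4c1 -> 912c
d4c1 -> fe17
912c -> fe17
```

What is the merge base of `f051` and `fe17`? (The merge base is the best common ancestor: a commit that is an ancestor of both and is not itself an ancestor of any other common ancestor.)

Ancestors of f051: {0ab3, 1d05, 912c, 9b28, a0d5, b7df, c660, d4c1, f051, f4cd, fe17}.
Ancestors of fe17: {fe17}.
Common ancestors: {fe17}.
The only common ancestor is fe17, so it is the merge base.

fe17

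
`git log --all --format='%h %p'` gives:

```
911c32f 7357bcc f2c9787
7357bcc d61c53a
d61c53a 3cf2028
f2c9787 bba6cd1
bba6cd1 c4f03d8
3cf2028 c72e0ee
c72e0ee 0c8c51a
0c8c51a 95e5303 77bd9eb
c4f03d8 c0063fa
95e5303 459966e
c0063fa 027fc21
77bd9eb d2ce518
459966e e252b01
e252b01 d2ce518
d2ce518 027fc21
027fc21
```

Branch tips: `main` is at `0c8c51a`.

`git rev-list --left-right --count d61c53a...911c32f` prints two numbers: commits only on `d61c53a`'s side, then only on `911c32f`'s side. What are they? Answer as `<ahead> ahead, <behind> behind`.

0 ahead, 6 behind

Reachable from d61c53a: {027fc21, 0c8c51a, 3cf2028, 459966e, 77bd9eb, 95e5303, c72e0ee, d2ce518, d61c53a, e252b01}.
Reachable from 911c32f: {027fc21, 0c8c51a, 3cf2028, 459966e, 7357bcc, 77bd9eb, 911c32f, 95e5303, bba6cd1, c0063fa, c4f03d8, c72e0ee, d2ce518, d61c53a, e252b01, f2c9787}.
Only in d61c53a's history (ahead): {} — 0.
Only in 911c32f's history (behind): {7357bcc, 911c32f, bba6cd1, c0063fa, c4f03d8, f2c9787} — 6.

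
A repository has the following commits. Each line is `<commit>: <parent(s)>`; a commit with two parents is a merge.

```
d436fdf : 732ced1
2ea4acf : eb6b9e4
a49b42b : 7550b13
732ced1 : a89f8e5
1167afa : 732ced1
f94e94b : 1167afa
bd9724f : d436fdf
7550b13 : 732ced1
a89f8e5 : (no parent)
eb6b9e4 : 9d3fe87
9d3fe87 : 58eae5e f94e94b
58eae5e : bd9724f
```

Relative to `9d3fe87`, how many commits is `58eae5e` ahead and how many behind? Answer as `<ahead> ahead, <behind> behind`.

Reachable from 58eae5e: {58eae5e, 732ced1, a89f8e5, bd9724f, d436fdf}.
Reachable from 9d3fe87: {1167afa, 58eae5e, 732ced1, 9d3fe87, a89f8e5, bd9724f, d436fdf, f94e94b}.
Only in 58eae5e's history (ahead): {} — 0.
Only in 9d3fe87's history (behind): {1167afa, 9d3fe87, f94e94b} — 3.

0 ahead, 3 behind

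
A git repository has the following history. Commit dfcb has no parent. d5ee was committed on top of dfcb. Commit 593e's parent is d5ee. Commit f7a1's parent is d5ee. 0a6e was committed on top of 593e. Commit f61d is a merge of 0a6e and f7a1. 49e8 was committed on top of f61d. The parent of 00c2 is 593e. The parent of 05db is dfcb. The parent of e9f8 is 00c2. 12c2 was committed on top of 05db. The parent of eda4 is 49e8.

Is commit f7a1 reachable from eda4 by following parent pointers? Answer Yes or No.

Ancestors of eda4 (commits reachable by following parents): {0a6e, 49e8, 593e, d5ee, dfcb, eda4, f61d, f7a1}.
f7a1 is in that set, so it is an ancestor of eda4.

Yes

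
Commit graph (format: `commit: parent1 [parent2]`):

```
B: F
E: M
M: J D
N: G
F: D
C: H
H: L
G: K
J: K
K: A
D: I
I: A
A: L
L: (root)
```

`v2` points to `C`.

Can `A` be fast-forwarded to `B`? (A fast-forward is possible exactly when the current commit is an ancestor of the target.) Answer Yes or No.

A fast-forward from A to B is possible iff A is an ancestor of B.
Ancestors of B: {A, B, D, F, I, L}.
A is among them, so fast-forward is possible.

Yes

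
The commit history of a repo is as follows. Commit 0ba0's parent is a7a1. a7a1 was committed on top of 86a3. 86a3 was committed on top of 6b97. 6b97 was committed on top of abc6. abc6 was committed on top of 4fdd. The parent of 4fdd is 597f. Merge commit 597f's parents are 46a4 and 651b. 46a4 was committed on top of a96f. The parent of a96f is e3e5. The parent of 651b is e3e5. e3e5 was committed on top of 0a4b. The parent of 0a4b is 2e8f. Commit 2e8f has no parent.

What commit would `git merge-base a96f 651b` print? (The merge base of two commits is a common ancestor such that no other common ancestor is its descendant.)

Ancestors of a96f: {0a4b, 2e8f, a96f, e3e5}.
Ancestors of 651b: {0a4b, 2e8f, 651b, e3e5}.
Common ancestors: {0a4b, 2e8f, e3e5}.
Among these, e3e5 is not an ancestor of any other common ancestor — it is the merge base.

e3e5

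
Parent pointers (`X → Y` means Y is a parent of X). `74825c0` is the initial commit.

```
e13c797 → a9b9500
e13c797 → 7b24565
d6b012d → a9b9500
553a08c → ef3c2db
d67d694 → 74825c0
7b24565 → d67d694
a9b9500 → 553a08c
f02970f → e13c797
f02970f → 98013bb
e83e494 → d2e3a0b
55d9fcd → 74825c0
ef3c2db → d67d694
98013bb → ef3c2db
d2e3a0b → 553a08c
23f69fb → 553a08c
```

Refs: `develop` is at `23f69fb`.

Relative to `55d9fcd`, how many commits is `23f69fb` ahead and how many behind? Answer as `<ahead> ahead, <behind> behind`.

4 ahead, 1 behind

Reachable from 23f69fb: {23f69fb, 553a08c, 74825c0, d67d694, ef3c2db}.
Reachable from 55d9fcd: {55d9fcd, 74825c0}.
Only in 23f69fb's history (ahead): {23f69fb, 553a08c, d67d694, ef3c2db} — 4.
Only in 55d9fcd's history (behind): {55d9fcd} — 1.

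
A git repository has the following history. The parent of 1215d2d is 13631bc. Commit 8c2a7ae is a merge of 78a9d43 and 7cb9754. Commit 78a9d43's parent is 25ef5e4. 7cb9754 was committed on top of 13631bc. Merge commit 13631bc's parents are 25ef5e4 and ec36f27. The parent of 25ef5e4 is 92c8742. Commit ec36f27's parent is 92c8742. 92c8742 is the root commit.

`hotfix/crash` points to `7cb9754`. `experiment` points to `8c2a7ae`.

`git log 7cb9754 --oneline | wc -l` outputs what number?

5

Walking parent pointers from 7cb9754: reachable set = {13631bc, 25ef5e4, 7cb9754, 92c8742, ec36f27}.
That is 5 commits.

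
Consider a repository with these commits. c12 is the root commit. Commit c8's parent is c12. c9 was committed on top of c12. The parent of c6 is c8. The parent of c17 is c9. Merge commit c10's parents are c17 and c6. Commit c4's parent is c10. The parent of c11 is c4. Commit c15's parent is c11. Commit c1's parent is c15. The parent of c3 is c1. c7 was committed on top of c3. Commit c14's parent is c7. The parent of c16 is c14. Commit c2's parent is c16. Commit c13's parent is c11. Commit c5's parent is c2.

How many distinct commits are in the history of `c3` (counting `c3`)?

11

Walking parent pointers from c3: reachable set = {c1, c10, c11, c12, c15, c17, c3, c4, c6, c8, c9}.
That is 11 commits.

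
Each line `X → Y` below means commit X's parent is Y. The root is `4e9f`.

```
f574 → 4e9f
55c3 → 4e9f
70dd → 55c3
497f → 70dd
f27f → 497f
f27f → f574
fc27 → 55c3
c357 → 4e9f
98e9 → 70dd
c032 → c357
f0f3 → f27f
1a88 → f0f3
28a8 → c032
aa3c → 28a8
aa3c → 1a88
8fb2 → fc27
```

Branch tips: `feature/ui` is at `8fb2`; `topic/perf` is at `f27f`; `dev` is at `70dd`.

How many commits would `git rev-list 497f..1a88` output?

4

Reachable from 1a88: {1a88, 497f, 4e9f, 55c3, 70dd, f0f3, f27f, f574}.
Reachable from 497f: {497f, 4e9f, 55c3, 70dd}.
In 1a88's history but not 497f's: {1a88, f0f3, f27f, f574} — 4 commits.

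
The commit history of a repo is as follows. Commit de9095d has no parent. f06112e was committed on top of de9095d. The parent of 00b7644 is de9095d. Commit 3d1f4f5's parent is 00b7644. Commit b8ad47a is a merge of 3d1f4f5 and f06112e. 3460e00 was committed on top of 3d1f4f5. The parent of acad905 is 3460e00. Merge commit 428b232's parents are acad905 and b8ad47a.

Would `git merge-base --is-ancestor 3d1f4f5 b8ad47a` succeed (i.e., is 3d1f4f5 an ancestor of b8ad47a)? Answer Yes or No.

Ancestors of b8ad47a (commits reachable by following parents): {00b7644, 3d1f4f5, b8ad47a, de9095d, f06112e}.
3d1f4f5 is in that set, so it is an ancestor of b8ad47a.

Yes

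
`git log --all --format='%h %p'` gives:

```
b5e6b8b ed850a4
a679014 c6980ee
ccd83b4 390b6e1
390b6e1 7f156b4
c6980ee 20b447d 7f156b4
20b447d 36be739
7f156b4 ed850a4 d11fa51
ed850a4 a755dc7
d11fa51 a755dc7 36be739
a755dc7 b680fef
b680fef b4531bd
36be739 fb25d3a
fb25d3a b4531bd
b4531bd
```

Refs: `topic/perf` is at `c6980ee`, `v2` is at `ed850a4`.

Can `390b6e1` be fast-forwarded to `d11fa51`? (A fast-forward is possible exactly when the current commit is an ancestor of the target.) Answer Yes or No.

No

A fast-forward from 390b6e1 to d11fa51 is possible iff 390b6e1 is an ancestor of d11fa51.
Ancestors of d11fa51: {36be739, a755dc7, b4531bd, b680fef, d11fa51, fb25d3a}.
390b6e1 is not among them, so fast-forward is not possible.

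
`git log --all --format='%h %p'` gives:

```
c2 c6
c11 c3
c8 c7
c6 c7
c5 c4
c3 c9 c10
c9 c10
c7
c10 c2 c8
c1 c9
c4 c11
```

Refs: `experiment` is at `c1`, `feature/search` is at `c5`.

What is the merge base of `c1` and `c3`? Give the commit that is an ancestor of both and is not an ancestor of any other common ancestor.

c9

Ancestors of c1: {c1, c10, c2, c6, c7, c8, c9}.
Ancestors of c3: {c10, c2, c3, c6, c7, c8, c9}.
Common ancestors: {c10, c2, c6, c7, c8, c9}.
Among these, c9 is not an ancestor of any other common ancestor — it is the merge base.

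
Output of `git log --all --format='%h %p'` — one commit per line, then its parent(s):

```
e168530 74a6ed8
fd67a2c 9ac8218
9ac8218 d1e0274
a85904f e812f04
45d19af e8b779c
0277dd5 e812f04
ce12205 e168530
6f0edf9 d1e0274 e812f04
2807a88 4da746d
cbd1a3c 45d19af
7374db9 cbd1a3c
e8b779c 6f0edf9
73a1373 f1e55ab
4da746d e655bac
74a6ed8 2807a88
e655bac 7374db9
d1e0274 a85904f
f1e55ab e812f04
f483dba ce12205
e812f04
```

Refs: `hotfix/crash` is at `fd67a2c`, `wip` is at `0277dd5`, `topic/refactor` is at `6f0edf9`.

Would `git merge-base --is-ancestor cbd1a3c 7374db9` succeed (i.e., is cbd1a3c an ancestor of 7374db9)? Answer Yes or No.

Yes

Ancestors of 7374db9 (commits reachable by following parents): {45d19af, 6f0edf9, 7374db9, a85904f, cbd1a3c, d1e0274, e812f04, e8b779c}.
cbd1a3c is in that set, so it is an ancestor of 7374db9.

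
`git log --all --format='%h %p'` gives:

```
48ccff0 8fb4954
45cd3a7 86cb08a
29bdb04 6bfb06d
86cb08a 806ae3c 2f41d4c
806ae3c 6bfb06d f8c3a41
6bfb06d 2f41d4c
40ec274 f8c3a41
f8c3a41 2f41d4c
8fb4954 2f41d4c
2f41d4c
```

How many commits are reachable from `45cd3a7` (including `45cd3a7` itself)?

Walking parent pointers from 45cd3a7: reachable set = {2f41d4c, 45cd3a7, 6bfb06d, 806ae3c, 86cb08a, f8c3a41}.
That is 6 commits.

6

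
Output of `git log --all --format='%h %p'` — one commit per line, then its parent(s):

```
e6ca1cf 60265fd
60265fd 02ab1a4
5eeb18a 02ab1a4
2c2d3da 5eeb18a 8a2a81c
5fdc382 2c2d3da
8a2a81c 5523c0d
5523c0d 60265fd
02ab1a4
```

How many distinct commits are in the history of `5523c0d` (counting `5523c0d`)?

Walking parent pointers from 5523c0d: reachable set = {02ab1a4, 5523c0d, 60265fd}.
That is 3 commits.

3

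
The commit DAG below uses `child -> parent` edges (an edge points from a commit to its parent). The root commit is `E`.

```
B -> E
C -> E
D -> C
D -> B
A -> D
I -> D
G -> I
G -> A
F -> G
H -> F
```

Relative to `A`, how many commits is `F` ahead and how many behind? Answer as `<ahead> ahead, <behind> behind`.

Reachable from F: {A, B, C, D, E, F, G, I}.
Reachable from A: {A, B, C, D, E}.
Only in F's history (ahead): {F, G, I} — 3.
Only in A's history (behind): {} — 0.

3 ahead, 0 behind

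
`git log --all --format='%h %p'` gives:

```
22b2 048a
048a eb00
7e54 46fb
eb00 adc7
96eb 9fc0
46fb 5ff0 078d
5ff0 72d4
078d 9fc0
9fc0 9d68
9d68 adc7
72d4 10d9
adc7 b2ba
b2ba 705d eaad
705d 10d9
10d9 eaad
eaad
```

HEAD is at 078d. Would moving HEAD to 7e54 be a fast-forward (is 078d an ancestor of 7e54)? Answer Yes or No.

Yes

A fast-forward from 078d to 7e54 is possible iff 078d is an ancestor of 7e54.
Ancestors of 7e54: {078d, 10d9, 46fb, 5ff0, 705d, 72d4, 7e54, 9d68, 9fc0, adc7, b2ba, eaad}.
078d is among them, so fast-forward is possible.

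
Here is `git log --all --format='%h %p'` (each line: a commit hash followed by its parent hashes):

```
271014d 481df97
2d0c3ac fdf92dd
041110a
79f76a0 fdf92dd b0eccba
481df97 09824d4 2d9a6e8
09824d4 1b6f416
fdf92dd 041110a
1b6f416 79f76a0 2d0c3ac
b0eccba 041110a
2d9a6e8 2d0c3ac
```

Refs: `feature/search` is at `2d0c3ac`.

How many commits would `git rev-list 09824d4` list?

Walking parent pointers from 09824d4: reachable set = {041110a, 09824d4, 1b6f416, 2d0c3ac, 79f76a0, b0eccba, fdf92dd}.
That is 7 commits.

7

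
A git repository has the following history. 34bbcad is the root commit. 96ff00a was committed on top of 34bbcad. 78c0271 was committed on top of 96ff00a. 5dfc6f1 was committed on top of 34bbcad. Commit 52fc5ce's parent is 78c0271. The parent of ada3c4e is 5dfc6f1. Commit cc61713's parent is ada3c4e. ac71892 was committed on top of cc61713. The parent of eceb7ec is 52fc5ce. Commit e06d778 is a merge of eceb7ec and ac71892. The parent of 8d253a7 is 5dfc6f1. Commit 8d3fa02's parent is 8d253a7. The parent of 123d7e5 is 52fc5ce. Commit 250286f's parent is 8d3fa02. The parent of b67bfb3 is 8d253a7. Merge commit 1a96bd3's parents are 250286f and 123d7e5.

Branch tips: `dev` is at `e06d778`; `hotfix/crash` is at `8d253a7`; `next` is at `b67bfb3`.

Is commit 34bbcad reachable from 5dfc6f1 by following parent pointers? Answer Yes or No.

Yes

Ancestors of 5dfc6f1 (commits reachable by following parents): {34bbcad, 5dfc6f1}.
34bbcad is in that set, so it is an ancestor of 5dfc6f1.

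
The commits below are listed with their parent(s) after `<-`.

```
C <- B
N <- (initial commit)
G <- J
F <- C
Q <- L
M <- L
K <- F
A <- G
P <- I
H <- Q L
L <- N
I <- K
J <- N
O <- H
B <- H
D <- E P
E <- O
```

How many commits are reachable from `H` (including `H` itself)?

4

Walking parent pointers from H: reachable set = {H, L, N, Q}.
That is 4 commits.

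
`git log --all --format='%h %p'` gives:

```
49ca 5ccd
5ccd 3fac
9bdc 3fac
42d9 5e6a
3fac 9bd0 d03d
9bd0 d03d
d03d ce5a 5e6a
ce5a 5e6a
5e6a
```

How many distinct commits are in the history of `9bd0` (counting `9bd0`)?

4

Walking parent pointers from 9bd0: reachable set = {5e6a, 9bd0, ce5a, d03d}.
That is 4 commits.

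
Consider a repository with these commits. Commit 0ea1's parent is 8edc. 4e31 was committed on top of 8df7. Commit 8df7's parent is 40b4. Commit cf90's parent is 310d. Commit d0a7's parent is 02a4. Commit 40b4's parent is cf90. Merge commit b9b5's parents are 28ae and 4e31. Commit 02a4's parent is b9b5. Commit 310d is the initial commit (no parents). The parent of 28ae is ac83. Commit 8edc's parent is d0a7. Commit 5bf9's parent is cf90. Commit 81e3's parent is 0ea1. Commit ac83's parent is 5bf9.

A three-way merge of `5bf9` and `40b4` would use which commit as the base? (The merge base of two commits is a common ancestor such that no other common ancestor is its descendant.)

cf90

Ancestors of 5bf9: {310d, 5bf9, cf90}.
Ancestors of 40b4: {310d, 40b4, cf90}.
Common ancestors: {310d, cf90}.
Among these, cf90 is not an ancestor of any other common ancestor — it is the merge base.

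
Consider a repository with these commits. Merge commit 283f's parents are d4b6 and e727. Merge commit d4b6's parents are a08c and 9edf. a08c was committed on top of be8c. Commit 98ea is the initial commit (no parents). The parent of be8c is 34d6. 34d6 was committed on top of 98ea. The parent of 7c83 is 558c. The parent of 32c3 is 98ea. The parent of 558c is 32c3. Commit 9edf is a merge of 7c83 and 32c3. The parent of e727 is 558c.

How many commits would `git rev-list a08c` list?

4

Walking parent pointers from a08c: reachable set = {34d6, 98ea, a08c, be8c}.
That is 4 commits.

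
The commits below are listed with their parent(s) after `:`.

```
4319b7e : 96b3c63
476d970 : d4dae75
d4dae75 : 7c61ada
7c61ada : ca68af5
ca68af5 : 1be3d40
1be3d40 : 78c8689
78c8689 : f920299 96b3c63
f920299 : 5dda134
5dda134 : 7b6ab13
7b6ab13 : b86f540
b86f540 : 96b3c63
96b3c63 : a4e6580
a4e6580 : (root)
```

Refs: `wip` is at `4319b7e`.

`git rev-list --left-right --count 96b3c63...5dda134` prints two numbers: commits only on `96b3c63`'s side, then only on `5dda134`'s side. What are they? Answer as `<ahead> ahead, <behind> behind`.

Reachable from 96b3c63: {96b3c63, a4e6580}.
Reachable from 5dda134: {5dda134, 7b6ab13, 96b3c63, a4e6580, b86f540}.
Only in 96b3c63's history (ahead): {} — 0.
Only in 5dda134's history (behind): {5dda134, 7b6ab13, b86f540} — 3.

0 ahead, 3 behind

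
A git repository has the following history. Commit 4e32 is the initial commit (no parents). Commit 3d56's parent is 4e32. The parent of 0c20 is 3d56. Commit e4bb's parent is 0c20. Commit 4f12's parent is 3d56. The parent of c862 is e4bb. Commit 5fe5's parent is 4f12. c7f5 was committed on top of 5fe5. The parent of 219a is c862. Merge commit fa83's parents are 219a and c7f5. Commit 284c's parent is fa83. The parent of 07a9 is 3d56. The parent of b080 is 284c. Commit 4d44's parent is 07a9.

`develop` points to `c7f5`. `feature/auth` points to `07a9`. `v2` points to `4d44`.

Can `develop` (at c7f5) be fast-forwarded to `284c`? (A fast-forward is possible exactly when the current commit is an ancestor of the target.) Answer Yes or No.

A fast-forward from c7f5 to 284c is possible iff c7f5 is an ancestor of 284c.
Ancestors of 284c: {0c20, 219a, 284c, 3d56, 4e32, 4f12, 5fe5, c7f5, c862, e4bb, fa83}.
c7f5 is among them, so fast-forward is possible.

Yes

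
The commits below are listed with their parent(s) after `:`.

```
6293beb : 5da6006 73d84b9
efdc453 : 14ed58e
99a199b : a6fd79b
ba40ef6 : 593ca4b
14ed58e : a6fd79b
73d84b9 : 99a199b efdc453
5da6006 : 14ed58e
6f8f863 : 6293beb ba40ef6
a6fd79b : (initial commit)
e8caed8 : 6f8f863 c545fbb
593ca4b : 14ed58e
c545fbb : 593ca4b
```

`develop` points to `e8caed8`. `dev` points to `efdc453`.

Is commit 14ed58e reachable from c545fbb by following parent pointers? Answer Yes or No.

Ancestors of c545fbb (commits reachable by following parents): {14ed58e, 593ca4b, a6fd79b, c545fbb}.
14ed58e is in that set, so it is an ancestor of c545fbb.

Yes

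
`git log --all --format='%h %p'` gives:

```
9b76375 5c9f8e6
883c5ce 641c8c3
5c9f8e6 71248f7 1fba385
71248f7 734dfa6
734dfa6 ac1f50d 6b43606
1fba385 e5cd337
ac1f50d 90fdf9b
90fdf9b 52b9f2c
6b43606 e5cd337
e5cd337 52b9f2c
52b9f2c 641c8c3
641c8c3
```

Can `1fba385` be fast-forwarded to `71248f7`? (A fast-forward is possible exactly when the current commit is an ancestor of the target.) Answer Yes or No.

No

A fast-forward from 1fba385 to 71248f7 is possible iff 1fba385 is an ancestor of 71248f7.
Ancestors of 71248f7: {52b9f2c, 641c8c3, 6b43606, 71248f7, 734dfa6, 90fdf9b, ac1f50d, e5cd337}.
1fba385 is not among them, so fast-forward is not possible.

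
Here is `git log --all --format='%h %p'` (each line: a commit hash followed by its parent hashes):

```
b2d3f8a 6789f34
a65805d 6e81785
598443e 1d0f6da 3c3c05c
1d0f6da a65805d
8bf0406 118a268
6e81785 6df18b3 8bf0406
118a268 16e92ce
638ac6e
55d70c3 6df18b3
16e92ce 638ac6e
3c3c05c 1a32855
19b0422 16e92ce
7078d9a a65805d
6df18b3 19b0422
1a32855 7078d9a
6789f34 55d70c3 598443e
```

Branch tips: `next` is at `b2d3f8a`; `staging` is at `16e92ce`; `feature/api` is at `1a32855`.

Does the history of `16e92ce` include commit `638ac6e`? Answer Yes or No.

Ancestors of 16e92ce (commits reachable by following parents): {16e92ce, 638ac6e}.
638ac6e is in that set, so it is an ancestor of 16e92ce.

Yes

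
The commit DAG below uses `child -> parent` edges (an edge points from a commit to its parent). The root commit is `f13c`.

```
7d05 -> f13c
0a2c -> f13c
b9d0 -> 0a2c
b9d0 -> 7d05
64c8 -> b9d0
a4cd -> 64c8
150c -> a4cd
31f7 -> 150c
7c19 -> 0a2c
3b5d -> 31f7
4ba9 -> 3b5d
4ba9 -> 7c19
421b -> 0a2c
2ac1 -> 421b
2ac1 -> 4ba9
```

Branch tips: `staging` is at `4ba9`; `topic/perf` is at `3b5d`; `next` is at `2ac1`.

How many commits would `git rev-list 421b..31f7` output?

6

Reachable from 31f7: {0a2c, 150c, 31f7, 64c8, 7d05, a4cd, b9d0, f13c}.
Reachable from 421b: {0a2c, 421b, f13c}.
In 31f7's history but not 421b's: {150c, 31f7, 64c8, 7d05, a4cd, b9d0} — 6 commits.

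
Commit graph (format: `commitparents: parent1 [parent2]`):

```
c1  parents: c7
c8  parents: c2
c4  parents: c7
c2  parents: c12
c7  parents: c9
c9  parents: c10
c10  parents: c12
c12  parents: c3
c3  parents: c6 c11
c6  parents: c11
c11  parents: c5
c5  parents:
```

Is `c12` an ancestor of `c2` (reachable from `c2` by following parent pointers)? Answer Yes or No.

Ancestors of c2 (commits reachable by following parents): {c11, c12, c2, c3, c5, c6}.
c12 is in that set, so it is an ancestor of c2.

Yes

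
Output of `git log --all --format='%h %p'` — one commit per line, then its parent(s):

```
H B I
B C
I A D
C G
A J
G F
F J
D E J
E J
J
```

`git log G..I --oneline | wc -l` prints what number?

4

Reachable from I: {A, D, E, I, J}.
Reachable from G: {F, G, J}.
In I's history but not G's: {A, D, E, I} — 4 commits.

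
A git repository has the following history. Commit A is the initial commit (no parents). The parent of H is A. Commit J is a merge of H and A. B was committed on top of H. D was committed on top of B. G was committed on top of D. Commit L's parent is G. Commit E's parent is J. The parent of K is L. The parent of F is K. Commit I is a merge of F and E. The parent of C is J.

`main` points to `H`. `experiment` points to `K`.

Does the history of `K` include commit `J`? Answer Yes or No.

No

Ancestors of K: {A, B, D, G, H, K, L}.
J is not in that set, so it is not an ancestor of K.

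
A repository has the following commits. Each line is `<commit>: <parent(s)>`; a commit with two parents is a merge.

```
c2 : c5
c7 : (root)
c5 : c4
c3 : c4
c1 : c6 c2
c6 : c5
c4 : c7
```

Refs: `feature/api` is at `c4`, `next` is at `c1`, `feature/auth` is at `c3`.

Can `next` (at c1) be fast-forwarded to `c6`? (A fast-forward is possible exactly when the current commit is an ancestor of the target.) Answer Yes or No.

A fast-forward from c1 to c6 is possible iff c1 is an ancestor of c6.
Ancestors of c6: {c4, c5, c6, c7}.
c1 is not among them, so fast-forward is not possible.

No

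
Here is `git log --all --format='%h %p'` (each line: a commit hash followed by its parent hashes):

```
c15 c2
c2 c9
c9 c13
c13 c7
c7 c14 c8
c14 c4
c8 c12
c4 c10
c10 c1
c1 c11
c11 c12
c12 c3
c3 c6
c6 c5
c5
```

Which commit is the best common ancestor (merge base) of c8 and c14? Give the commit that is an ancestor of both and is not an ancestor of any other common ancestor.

c12

Ancestors of c8: {c12, c3, c5, c6, c8}.
Ancestors of c14: {c1, c10, c11, c12, c14, c3, c4, c5, c6}.
Common ancestors: {c12, c3, c5, c6}.
Among these, c12 is not an ancestor of any other common ancestor — it is the merge base.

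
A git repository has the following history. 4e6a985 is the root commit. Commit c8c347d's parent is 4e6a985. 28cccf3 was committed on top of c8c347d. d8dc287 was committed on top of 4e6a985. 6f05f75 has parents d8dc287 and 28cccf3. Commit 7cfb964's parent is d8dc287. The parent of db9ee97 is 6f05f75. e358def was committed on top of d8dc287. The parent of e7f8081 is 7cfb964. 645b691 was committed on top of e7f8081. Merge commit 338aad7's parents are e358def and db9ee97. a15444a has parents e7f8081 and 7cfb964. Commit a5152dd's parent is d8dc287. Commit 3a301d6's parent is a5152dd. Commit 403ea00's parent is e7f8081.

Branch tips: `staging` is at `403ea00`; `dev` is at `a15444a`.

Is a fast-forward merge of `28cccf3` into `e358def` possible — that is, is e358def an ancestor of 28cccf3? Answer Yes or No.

No

A fast-forward from e358def to 28cccf3 is possible iff e358def is an ancestor of 28cccf3.
Ancestors of 28cccf3: {28cccf3, 4e6a985, c8c347d}.
e358def is not among them, so fast-forward is not possible.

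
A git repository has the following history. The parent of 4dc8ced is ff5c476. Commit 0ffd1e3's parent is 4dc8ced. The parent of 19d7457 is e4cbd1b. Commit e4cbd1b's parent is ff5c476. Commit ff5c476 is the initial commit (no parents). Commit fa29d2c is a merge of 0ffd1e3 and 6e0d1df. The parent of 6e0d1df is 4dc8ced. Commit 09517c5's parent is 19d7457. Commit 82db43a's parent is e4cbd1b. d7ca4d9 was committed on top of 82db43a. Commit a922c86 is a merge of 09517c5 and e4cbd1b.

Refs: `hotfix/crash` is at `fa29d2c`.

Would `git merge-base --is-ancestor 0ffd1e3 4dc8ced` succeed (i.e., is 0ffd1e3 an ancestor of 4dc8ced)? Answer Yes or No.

Ancestors of 4dc8ced: {4dc8ced, ff5c476}.
0ffd1e3 is not in that set, so it is not an ancestor of 4dc8ced.

No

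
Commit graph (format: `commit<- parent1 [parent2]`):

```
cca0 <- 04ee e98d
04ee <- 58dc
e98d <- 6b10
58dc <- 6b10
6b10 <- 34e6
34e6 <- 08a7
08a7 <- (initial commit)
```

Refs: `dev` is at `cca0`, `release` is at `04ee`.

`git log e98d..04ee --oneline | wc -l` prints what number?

2

Reachable from 04ee: {04ee, 08a7, 34e6, 58dc, 6b10}.
Reachable from e98d: {08a7, 34e6, 6b10, e98d}.
In 04ee's history but not e98d's: {04ee, 58dc} — 2 commits.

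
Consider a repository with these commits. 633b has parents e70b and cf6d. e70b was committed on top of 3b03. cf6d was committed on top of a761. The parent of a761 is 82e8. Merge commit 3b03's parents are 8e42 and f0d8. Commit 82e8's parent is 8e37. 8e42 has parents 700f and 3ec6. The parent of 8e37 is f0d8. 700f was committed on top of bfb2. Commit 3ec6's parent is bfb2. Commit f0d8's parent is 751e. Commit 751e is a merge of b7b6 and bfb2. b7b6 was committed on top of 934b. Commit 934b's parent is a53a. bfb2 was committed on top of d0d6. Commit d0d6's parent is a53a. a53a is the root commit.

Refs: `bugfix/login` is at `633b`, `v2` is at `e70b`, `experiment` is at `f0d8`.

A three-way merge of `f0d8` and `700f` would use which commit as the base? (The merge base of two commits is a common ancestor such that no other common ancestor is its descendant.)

bfb2

Ancestors of f0d8: {751e, 934b, a53a, b7b6, bfb2, d0d6, f0d8}.
Ancestors of 700f: {700f, a53a, bfb2, d0d6}.
Common ancestors: {a53a, bfb2, d0d6}.
Among these, bfb2 is not an ancestor of any other common ancestor — it is the merge base.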